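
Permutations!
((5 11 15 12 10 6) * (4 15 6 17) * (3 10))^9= ((3 10 17 4 15 12)(5 11 6))^9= (3 4)(10 15)(12 17)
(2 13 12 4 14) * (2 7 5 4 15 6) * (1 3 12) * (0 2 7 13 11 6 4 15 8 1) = (0 2 11 6 7 5 15 4 14 13)(1 3 12 8) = [2, 3, 11, 12, 14, 15, 7, 5, 1, 9, 10, 6, 8, 0, 13, 4]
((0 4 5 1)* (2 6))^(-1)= ((0 4 5 1)(2 6))^(-1)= (0 1 5 4)(2 6)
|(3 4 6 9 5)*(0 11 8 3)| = 8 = |(0 11 8 3 4 6 9 5)|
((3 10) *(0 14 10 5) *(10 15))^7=((0 14 15 10 3 5))^7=(0 14 15 10 3 5)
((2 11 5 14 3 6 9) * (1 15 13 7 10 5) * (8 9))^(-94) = (1 9 3 10 15 2 6 5 13 11 8 14 7)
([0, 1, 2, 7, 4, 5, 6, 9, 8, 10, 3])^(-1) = (3 10 9 7)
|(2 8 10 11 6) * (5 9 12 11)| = 8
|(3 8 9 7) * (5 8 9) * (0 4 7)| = 10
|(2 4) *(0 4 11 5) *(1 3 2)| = 7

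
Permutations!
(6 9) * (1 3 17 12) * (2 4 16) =(1 3 17 12)(2 4 16)(6 9) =[0, 3, 4, 17, 16, 5, 9, 7, 8, 6, 10, 11, 1, 13, 14, 15, 2, 12]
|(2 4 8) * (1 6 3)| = 3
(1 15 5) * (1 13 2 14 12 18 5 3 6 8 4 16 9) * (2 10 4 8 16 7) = (1 15 3 6 16 9)(2 14 12 18 5 13 10 4 7) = [0, 15, 14, 6, 7, 13, 16, 2, 8, 1, 4, 11, 18, 10, 12, 3, 9, 17, 5]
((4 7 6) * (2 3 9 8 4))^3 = (2 8 6 9 7 3 4)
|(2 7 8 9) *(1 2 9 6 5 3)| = 7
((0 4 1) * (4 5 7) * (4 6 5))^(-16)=((0 4 1)(5 7 6))^(-16)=(0 1 4)(5 6 7)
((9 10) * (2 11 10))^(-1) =(2 9 10 11)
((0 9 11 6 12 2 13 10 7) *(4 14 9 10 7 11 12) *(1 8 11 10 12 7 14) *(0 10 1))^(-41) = (0 6 8 10 9 13 12 4 11 1 7 14 2)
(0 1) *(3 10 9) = (0 1)(3 10 9) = [1, 0, 2, 10, 4, 5, 6, 7, 8, 3, 9]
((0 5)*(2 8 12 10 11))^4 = (2 11 10 12 8)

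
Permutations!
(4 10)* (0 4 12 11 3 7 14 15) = (0 4 10 12 11 3 7 14 15) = [4, 1, 2, 7, 10, 5, 6, 14, 8, 9, 12, 3, 11, 13, 15, 0]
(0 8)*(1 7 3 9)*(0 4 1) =[8, 7, 2, 9, 1, 5, 6, 3, 4, 0] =(0 8 4 1 7 3 9)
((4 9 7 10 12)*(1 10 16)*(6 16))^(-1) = ((1 10 12 4 9 7 6 16))^(-1) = (1 16 6 7 9 4 12 10)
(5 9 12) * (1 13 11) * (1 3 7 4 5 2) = (1 13 11 3 7 4 5 9 12 2) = [0, 13, 1, 7, 5, 9, 6, 4, 8, 12, 10, 3, 2, 11]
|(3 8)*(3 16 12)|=|(3 8 16 12)|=4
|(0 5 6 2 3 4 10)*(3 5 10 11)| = 6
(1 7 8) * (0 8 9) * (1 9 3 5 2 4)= (0 8 9)(1 7 3 5 2 4)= [8, 7, 4, 5, 1, 2, 6, 3, 9, 0]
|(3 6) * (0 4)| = 2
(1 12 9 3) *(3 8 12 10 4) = (1 10 4 3)(8 12 9) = [0, 10, 2, 1, 3, 5, 6, 7, 12, 8, 4, 11, 9]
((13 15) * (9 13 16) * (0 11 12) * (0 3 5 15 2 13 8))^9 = ((0 11 12 3 5 15 16 9 8)(2 13))^9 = (16)(2 13)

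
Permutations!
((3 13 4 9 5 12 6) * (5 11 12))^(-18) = (3 9 6 4 12 13 11)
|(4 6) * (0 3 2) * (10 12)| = |(0 3 2)(4 6)(10 12)| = 6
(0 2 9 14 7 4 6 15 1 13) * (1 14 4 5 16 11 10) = (0 2 9 4 6 15 14 7 5 16 11 10 1 13) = [2, 13, 9, 3, 6, 16, 15, 5, 8, 4, 1, 10, 12, 0, 7, 14, 11]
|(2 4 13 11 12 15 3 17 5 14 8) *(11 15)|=|(2 4 13 15 3 17 5 14 8)(11 12)|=18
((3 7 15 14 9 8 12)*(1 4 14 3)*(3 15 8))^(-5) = ((15)(1 4 14 9 3 7 8 12))^(-5) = (15)(1 9 8 4 3 12 14 7)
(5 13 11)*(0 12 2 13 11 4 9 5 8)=(0 12 2 13 4 9 5 11 8)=[12, 1, 13, 3, 9, 11, 6, 7, 0, 5, 10, 8, 2, 4]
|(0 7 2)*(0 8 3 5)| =|(0 7 2 8 3 5)| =6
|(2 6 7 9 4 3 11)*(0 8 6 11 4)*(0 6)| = 6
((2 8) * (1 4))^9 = ((1 4)(2 8))^9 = (1 4)(2 8)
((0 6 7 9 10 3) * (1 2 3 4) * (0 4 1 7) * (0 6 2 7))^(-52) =(10)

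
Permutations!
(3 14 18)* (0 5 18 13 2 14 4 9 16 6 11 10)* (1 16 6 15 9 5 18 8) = (0 18 3 4 5 8 1 16 15 9 6 11 10)(2 14 13) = [18, 16, 14, 4, 5, 8, 11, 7, 1, 6, 0, 10, 12, 2, 13, 9, 15, 17, 3]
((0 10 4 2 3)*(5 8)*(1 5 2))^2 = (0 4 5 2)(1 8 3 10)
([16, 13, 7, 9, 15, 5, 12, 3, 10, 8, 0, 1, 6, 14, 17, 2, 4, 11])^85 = (17)(0 7)(2 10)(3 16)(4 9)(6 12)(8 15)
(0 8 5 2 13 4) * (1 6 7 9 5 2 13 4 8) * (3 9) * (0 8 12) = (0 1 6 7 3 9 5 13 12)(2 4 8) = [1, 6, 4, 9, 8, 13, 7, 3, 2, 5, 10, 11, 0, 12]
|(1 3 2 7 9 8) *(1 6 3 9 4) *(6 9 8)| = 8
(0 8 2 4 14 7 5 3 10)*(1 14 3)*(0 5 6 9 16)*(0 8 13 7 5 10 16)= (0 13 7 6 9)(1 14 5)(2 4 3 16 8)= [13, 14, 4, 16, 3, 1, 9, 6, 2, 0, 10, 11, 12, 7, 5, 15, 8]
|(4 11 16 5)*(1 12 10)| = |(1 12 10)(4 11 16 5)| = 12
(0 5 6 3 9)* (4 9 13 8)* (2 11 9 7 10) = (0 5 6 3 13 8 4 7 10 2 11 9) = [5, 1, 11, 13, 7, 6, 3, 10, 4, 0, 2, 9, 12, 8]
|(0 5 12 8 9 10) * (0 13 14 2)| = 9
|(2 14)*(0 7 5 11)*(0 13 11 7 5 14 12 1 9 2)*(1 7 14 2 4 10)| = 12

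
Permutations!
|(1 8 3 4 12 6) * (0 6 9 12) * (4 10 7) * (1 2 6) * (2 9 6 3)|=|(0 1 8 2 3 10 7 4)(6 9 12)|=24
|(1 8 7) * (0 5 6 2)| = 12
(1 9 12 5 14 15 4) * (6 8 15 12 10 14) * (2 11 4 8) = (1 9 10 14 12 5 6 2 11 4)(8 15) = [0, 9, 11, 3, 1, 6, 2, 7, 15, 10, 14, 4, 5, 13, 12, 8]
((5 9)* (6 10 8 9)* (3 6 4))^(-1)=((3 6 10 8 9 5 4))^(-1)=(3 4 5 9 8 10 6)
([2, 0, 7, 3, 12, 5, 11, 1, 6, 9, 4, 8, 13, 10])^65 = [2, 0, 7, 3, 12, 5, 8, 1, 11, 9, 4, 6, 13, 10]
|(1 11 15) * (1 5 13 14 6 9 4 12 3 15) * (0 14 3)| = |(0 14 6 9 4 12)(1 11)(3 15 5 13)| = 12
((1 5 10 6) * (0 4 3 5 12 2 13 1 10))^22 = (0 3)(1 2)(4 5)(12 13)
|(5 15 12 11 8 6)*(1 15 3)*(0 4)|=|(0 4)(1 15 12 11 8 6 5 3)|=8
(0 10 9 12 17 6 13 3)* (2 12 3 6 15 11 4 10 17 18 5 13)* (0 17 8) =(0 8)(2 12 18 5 13 6)(3 17 15 11 4 10 9) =[8, 1, 12, 17, 10, 13, 2, 7, 0, 3, 9, 4, 18, 6, 14, 11, 16, 15, 5]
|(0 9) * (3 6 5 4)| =|(0 9)(3 6 5 4)| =4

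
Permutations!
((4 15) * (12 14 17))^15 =(17)(4 15)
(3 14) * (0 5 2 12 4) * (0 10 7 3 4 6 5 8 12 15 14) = (0 8 12 6 5 2 15 14 4 10 7 3) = [8, 1, 15, 0, 10, 2, 5, 3, 12, 9, 7, 11, 6, 13, 4, 14]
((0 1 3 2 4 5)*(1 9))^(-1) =(0 5 4 2 3 1 9)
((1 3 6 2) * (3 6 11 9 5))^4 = (11)(1 6 2)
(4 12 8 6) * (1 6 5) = (1 6 4 12 8 5) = [0, 6, 2, 3, 12, 1, 4, 7, 5, 9, 10, 11, 8]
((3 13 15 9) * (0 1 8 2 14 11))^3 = ((0 1 8 2 14 11)(3 13 15 9))^3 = (0 2)(1 14)(3 9 15 13)(8 11)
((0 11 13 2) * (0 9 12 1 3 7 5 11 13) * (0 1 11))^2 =(0 2 12 1 7)(3 5 13 9 11)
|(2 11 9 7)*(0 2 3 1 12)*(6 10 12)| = 10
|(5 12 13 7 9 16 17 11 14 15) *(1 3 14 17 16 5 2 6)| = |(1 3 14 15 2 6)(5 12 13 7 9)(11 17)| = 30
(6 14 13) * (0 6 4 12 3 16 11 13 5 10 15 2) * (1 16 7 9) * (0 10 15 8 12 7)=(0 6 14 5 15 2 10 8 12 3)(1 16 11 13 4 7 9)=[6, 16, 10, 0, 7, 15, 14, 9, 12, 1, 8, 13, 3, 4, 5, 2, 11]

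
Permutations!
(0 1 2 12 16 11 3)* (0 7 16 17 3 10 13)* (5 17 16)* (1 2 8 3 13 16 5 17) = (0 2 12 5 1 8 3 7 17 13)(10 16 11) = [2, 8, 12, 7, 4, 1, 6, 17, 3, 9, 16, 10, 5, 0, 14, 15, 11, 13]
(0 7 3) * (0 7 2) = (0 2)(3 7) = [2, 1, 0, 7, 4, 5, 6, 3]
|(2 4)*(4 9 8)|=4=|(2 9 8 4)|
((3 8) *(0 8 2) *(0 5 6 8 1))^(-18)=(2 6 3 5 8)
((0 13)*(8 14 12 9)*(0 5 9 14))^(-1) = ((0 13 5 9 8)(12 14))^(-1) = (0 8 9 5 13)(12 14)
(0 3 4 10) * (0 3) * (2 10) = (2 10 3 4) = [0, 1, 10, 4, 2, 5, 6, 7, 8, 9, 3]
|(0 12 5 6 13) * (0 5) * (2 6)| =4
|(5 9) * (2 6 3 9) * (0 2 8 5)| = |(0 2 6 3 9)(5 8)| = 10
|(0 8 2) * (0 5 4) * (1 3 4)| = |(0 8 2 5 1 3 4)| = 7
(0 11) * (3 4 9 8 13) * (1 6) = (0 11)(1 6)(3 4 9 8 13) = [11, 6, 2, 4, 9, 5, 1, 7, 13, 8, 10, 0, 12, 3]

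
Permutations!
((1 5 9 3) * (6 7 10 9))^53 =(1 10 5 9 6 3 7)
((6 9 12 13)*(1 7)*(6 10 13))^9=((1 7)(6 9 12)(10 13))^9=(1 7)(10 13)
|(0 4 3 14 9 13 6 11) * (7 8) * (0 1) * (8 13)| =|(0 4 3 14 9 8 7 13 6 11 1)| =11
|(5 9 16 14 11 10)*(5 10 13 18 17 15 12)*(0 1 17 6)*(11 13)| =12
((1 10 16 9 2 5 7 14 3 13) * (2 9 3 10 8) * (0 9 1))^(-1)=(0 13 3 16 10 14 7 5 2 8 1 9)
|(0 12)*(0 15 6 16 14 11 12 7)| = 6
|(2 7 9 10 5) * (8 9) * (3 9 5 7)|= 7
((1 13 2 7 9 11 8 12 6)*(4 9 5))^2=(1 2 5 9 8 6 13 7 4 11 12)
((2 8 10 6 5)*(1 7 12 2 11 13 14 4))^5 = (1 10 14 2 11 7 6 4 8 13 12 5)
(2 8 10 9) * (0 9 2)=[9, 1, 8, 3, 4, 5, 6, 7, 10, 0, 2]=(0 9)(2 8 10)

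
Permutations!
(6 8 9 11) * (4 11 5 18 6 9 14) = [0, 1, 2, 3, 11, 18, 8, 7, 14, 5, 10, 9, 12, 13, 4, 15, 16, 17, 6] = (4 11 9 5 18 6 8 14)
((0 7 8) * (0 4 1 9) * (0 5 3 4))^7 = (0 7 8)(1 5 4 9 3)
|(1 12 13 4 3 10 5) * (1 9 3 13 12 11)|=|(1 11)(3 10 5 9)(4 13)|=4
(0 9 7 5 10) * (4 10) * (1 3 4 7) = (0 9 1 3 4 10)(5 7) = [9, 3, 2, 4, 10, 7, 6, 5, 8, 1, 0]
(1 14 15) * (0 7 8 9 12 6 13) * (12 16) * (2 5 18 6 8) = (0 7 2 5 18 6 13)(1 14 15)(8 9 16 12) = [7, 14, 5, 3, 4, 18, 13, 2, 9, 16, 10, 11, 8, 0, 15, 1, 12, 17, 6]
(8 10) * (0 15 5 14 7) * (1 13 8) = (0 15 5 14 7)(1 13 8 10) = [15, 13, 2, 3, 4, 14, 6, 0, 10, 9, 1, 11, 12, 8, 7, 5]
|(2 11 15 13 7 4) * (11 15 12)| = 10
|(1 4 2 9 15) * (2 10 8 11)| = |(1 4 10 8 11 2 9 15)| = 8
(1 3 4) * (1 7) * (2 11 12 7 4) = (1 3 2 11 12 7) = [0, 3, 11, 2, 4, 5, 6, 1, 8, 9, 10, 12, 7]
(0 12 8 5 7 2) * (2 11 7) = (0 12 8 5 2)(7 11) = [12, 1, 0, 3, 4, 2, 6, 11, 5, 9, 10, 7, 8]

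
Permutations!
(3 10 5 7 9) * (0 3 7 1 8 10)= (0 3)(1 8 10 5)(7 9)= [3, 8, 2, 0, 4, 1, 6, 9, 10, 7, 5]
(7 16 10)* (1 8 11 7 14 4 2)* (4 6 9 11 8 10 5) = (1 10 14 6 9 11 7 16 5 4 2) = [0, 10, 1, 3, 2, 4, 9, 16, 8, 11, 14, 7, 12, 13, 6, 15, 5]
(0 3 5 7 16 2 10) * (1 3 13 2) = (0 13 2 10)(1 3 5 7 16) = [13, 3, 10, 5, 4, 7, 6, 16, 8, 9, 0, 11, 12, 2, 14, 15, 1]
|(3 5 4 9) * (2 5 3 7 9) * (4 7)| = 5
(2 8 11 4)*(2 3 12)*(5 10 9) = (2 8 11 4 3 12)(5 10 9) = [0, 1, 8, 12, 3, 10, 6, 7, 11, 5, 9, 4, 2]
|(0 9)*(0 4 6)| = |(0 9 4 6)| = 4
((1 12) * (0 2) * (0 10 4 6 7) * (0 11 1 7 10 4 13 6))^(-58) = (0 4 2)(1 7)(6 13 10)(11 12)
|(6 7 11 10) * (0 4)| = 4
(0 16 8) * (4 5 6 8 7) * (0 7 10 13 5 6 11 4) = (0 16 10 13 5 11 4 6 8 7) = [16, 1, 2, 3, 6, 11, 8, 0, 7, 9, 13, 4, 12, 5, 14, 15, 10]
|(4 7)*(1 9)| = |(1 9)(4 7)| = 2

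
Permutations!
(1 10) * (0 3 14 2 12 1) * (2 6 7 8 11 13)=[3, 10, 12, 14, 4, 5, 7, 8, 11, 9, 0, 13, 1, 2, 6]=(0 3 14 6 7 8 11 13 2 12 1 10)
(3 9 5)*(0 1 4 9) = (0 1 4 9 5 3) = [1, 4, 2, 0, 9, 3, 6, 7, 8, 5]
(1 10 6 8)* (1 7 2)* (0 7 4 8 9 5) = (0 7 2 1 10 6 9 5)(4 8) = [7, 10, 1, 3, 8, 0, 9, 2, 4, 5, 6]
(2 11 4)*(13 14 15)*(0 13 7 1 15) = [13, 15, 11, 3, 2, 5, 6, 1, 8, 9, 10, 4, 12, 14, 0, 7] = (0 13 14)(1 15 7)(2 11 4)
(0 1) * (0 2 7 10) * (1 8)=(0 8 1 2 7 10)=[8, 2, 7, 3, 4, 5, 6, 10, 1, 9, 0]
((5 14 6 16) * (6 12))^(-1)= ((5 14 12 6 16))^(-1)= (5 16 6 12 14)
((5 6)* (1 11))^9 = (1 11)(5 6)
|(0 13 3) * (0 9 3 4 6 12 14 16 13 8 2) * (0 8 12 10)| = 8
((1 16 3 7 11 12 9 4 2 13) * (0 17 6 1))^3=(0 1 7 9 13 6 3 12 2 17 16 11 4)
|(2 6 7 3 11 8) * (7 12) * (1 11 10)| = 9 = |(1 11 8 2 6 12 7 3 10)|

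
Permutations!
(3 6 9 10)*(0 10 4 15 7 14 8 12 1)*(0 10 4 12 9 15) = (0 4)(1 10 3 6 15 7 14 8 9 12) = [4, 10, 2, 6, 0, 5, 15, 14, 9, 12, 3, 11, 1, 13, 8, 7]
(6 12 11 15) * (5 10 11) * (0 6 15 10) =(15)(0 6 12 5)(10 11) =[6, 1, 2, 3, 4, 0, 12, 7, 8, 9, 11, 10, 5, 13, 14, 15]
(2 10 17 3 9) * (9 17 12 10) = (2 9)(3 17)(10 12) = [0, 1, 9, 17, 4, 5, 6, 7, 8, 2, 12, 11, 10, 13, 14, 15, 16, 3]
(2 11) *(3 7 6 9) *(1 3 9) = [0, 3, 11, 7, 4, 5, 1, 6, 8, 9, 10, 2] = (1 3 7 6)(2 11)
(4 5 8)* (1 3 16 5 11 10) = [0, 3, 2, 16, 11, 8, 6, 7, 4, 9, 1, 10, 12, 13, 14, 15, 5] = (1 3 16 5 8 4 11 10)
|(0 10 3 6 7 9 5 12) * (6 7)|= 7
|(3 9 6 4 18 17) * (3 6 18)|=6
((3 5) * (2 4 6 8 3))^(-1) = (2 5 3 8 6 4) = ((2 4 6 8 3 5))^(-1)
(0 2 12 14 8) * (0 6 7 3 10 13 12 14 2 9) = (0 9)(2 14 8 6 7 3 10 13 12) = [9, 1, 14, 10, 4, 5, 7, 3, 6, 0, 13, 11, 2, 12, 8]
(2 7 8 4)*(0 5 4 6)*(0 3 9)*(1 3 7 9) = [5, 3, 9, 1, 2, 4, 7, 8, 6, 0] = (0 5 4 2 9)(1 3)(6 7 8)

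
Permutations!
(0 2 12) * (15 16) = [2, 1, 12, 3, 4, 5, 6, 7, 8, 9, 10, 11, 0, 13, 14, 16, 15] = (0 2 12)(15 16)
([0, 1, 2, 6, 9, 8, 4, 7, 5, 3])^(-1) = (3 9 4 6)(5 8)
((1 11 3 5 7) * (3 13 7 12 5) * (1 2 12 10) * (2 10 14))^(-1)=((1 11 13 7 10)(2 12 5 14))^(-1)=(1 10 7 13 11)(2 14 5 12)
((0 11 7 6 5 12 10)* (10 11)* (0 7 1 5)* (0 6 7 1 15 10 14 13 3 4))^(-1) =((0 14 13 3 4)(1 5 12 11 15 10))^(-1) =(0 4 3 13 14)(1 10 15 11 12 5)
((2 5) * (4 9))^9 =((2 5)(4 9))^9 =(2 5)(4 9)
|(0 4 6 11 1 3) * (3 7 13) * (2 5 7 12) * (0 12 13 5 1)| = 20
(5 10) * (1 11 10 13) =(1 11 10 5 13) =[0, 11, 2, 3, 4, 13, 6, 7, 8, 9, 5, 10, 12, 1]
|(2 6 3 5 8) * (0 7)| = |(0 7)(2 6 3 5 8)| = 10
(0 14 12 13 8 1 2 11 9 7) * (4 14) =(0 4 14 12 13 8 1 2 11 9 7) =[4, 2, 11, 3, 14, 5, 6, 0, 1, 7, 10, 9, 13, 8, 12]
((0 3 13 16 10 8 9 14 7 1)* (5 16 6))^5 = ((0 3 13 6 5 16 10 8 9 14 7 1))^5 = (0 16 7 6 9 3 10 1 5 14 13 8)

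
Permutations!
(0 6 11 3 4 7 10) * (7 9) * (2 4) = (0 6 11 3 2 4 9 7 10) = [6, 1, 4, 2, 9, 5, 11, 10, 8, 7, 0, 3]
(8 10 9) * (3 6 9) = (3 6 9 8 10) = [0, 1, 2, 6, 4, 5, 9, 7, 10, 8, 3]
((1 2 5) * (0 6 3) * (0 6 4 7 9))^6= ((0 4 7 9)(1 2 5)(3 6))^6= (0 7)(4 9)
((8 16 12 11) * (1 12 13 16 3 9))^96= (16)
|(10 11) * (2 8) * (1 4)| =2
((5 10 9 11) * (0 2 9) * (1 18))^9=(0 11)(1 18)(2 5)(9 10)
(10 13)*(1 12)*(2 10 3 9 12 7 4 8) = (1 7 4 8 2 10 13 3 9 12) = [0, 7, 10, 9, 8, 5, 6, 4, 2, 12, 13, 11, 1, 3]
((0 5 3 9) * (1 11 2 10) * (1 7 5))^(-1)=(0 9 3 5 7 10 2 11 1)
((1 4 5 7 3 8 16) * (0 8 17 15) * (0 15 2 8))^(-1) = ((1 4 5 7 3 17 2 8 16))^(-1) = (1 16 8 2 17 3 7 5 4)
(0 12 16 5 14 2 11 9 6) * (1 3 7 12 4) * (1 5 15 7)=(0 4 5 14 2 11 9 6)(1 3)(7 12 16 15)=[4, 3, 11, 1, 5, 14, 0, 12, 8, 6, 10, 9, 16, 13, 2, 7, 15]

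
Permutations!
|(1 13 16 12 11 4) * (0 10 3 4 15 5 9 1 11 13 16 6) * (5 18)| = 14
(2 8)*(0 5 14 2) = (0 5 14 2 8) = [5, 1, 8, 3, 4, 14, 6, 7, 0, 9, 10, 11, 12, 13, 2]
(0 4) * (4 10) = [10, 1, 2, 3, 0, 5, 6, 7, 8, 9, 4] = (0 10 4)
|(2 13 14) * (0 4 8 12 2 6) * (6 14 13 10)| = 7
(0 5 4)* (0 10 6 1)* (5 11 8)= (0 11 8 5 4 10 6 1)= [11, 0, 2, 3, 10, 4, 1, 7, 5, 9, 6, 8]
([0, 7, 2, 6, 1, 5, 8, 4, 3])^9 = (8)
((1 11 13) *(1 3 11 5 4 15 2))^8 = ((1 5 4 15 2)(3 11 13))^8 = (1 15 5 2 4)(3 13 11)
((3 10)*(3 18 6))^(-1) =((3 10 18 6))^(-1) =(3 6 18 10)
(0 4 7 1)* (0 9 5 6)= (0 4 7 1 9 5 6)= [4, 9, 2, 3, 7, 6, 0, 1, 8, 5]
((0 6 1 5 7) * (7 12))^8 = (0 1 12)(5 7 6)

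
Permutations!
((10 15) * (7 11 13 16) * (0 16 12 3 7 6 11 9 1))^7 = (0 7 13 16 9 12 6 1 3 11)(10 15)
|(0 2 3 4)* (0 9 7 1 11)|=8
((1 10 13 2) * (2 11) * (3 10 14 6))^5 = (1 13 6 2 10 14 11 3)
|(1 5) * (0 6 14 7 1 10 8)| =|(0 6 14 7 1 5 10 8)| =8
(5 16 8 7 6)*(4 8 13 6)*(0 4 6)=[4, 1, 2, 3, 8, 16, 5, 6, 7, 9, 10, 11, 12, 0, 14, 15, 13]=(0 4 8 7 6 5 16 13)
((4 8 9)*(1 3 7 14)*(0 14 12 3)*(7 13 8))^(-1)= ((0 14 1)(3 13 8 9 4 7 12))^(-1)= (0 1 14)(3 12 7 4 9 8 13)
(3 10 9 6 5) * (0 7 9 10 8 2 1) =(10)(0 7 9 6 5 3 8 2 1) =[7, 0, 1, 8, 4, 3, 5, 9, 2, 6, 10]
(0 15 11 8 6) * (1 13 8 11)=[15, 13, 2, 3, 4, 5, 0, 7, 6, 9, 10, 11, 12, 8, 14, 1]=(0 15 1 13 8 6)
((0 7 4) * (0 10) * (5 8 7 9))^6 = ((0 9 5 8 7 4 10))^6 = (0 10 4 7 8 5 9)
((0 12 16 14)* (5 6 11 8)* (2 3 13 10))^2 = (0 16)(2 13)(3 10)(5 11)(6 8)(12 14)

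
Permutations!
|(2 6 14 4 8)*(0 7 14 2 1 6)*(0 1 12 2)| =|(0 7 14 4 8 12 2 1 6)| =9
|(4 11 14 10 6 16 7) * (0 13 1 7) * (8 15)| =|(0 13 1 7 4 11 14 10 6 16)(8 15)| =10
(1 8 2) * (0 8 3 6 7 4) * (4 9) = [8, 3, 1, 6, 0, 5, 7, 9, 2, 4] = (0 8 2 1 3 6 7 9 4)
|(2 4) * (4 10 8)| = 4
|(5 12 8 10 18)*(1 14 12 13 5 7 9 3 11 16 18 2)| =6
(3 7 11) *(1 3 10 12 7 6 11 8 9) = (1 3 6 11 10 12 7 8 9) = [0, 3, 2, 6, 4, 5, 11, 8, 9, 1, 12, 10, 7]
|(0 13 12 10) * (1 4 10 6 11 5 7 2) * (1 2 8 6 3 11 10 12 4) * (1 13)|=12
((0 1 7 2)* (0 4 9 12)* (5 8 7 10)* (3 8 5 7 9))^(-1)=((0 1 10 7 2 4 3 8 9 12))^(-1)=(0 12 9 8 3 4 2 7 10 1)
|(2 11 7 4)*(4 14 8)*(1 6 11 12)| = 9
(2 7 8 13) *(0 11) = (0 11)(2 7 8 13) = [11, 1, 7, 3, 4, 5, 6, 8, 13, 9, 10, 0, 12, 2]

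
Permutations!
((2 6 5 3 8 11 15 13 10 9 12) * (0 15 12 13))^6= (15)(2 12 11 8 3 5 6)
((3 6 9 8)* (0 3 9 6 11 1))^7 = (0 1 11 3)(8 9)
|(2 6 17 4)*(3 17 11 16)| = |(2 6 11 16 3 17 4)| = 7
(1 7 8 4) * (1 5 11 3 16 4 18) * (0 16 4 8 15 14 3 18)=(0 16 8)(1 7 15 14 3 4 5 11 18)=[16, 7, 2, 4, 5, 11, 6, 15, 0, 9, 10, 18, 12, 13, 3, 14, 8, 17, 1]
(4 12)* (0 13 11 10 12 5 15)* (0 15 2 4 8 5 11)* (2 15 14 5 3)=(0 13)(2 4 11 10 12 8 3)(5 15 14)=[13, 1, 4, 2, 11, 15, 6, 7, 3, 9, 12, 10, 8, 0, 5, 14]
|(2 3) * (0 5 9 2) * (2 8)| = 6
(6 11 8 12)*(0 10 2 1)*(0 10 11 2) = [11, 10, 1, 3, 4, 5, 2, 7, 12, 9, 0, 8, 6] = (0 11 8 12 6 2 1 10)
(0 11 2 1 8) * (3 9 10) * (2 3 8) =(0 11 3 9 10 8)(1 2) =[11, 2, 1, 9, 4, 5, 6, 7, 0, 10, 8, 3]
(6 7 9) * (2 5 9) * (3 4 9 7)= (2 5 7)(3 4 9 6)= [0, 1, 5, 4, 9, 7, 3, 2, 8, 6]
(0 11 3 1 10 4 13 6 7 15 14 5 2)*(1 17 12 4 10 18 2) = (0 11 3 17 12 4 13 6 7 15 14 5 1 18 2) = [11, 18, 0, 17, 13, 1, 7, 15, 8, 9, 10, 3, 4, 6, 5, 14, 16, 12, 2]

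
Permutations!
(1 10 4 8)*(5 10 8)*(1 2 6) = (1 8 2 6)(4 5 10) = [0, 8, 6, 3, 5, 10, 1, 7, 2, 9, 4]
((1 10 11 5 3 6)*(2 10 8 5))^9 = (11)(1 6 3 5 8)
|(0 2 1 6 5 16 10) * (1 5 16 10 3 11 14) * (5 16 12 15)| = 12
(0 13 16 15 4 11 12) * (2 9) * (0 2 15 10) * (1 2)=(0 13 16 10)(1 2 9 15 4 11 12)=[13, 2, 9, 3, 11, 5, 6, 7, 8, 15, 0, 12, 1, 16, 14, 4, 10]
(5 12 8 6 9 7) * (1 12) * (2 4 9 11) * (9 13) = (1 12 8 6 11 2 4 13 9 7 5) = [0, 12, 4, 3, 13, 1, 11, 5, 6, 7, 10, 2, 8, 9]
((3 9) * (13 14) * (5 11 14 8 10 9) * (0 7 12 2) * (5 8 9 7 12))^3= (3 7 14)(5 13 8)(9 10 11)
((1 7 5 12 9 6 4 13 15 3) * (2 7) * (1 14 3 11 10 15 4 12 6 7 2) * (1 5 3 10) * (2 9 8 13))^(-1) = ((1 5 6 12 8 13 4 2 9 7 3 14 10 15 11))^(-1) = (1 11 15 10 14 3 7 9 2 4 13 8 12 6 5)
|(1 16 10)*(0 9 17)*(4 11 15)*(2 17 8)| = 15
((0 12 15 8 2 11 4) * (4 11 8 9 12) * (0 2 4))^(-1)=((2 8 4)(9 12 15))^(-1)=(2 4 8)(9 15 12)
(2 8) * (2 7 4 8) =(4 8 7) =[0, 1, 2, 3, 8, 5, 6, 4, 7]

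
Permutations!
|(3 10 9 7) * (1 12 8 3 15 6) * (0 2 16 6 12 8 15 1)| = |(0 2 16 6)(1 8 3 10 9 7)(12 15)| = 12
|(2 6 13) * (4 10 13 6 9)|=5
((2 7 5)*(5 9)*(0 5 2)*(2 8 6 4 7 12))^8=(12)(4 8 7 6 9)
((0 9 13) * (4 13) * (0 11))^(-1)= ((0 9 4 13 11))^(-1)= (0 11 13 4 9)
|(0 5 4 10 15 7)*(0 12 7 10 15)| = |(0 5 4 15 10)(7 12)| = 10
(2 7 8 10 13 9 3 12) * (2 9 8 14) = (2 7 14)(3 12 9)(8 10 13) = [0, 1, 7, 12, 4, 5, 6, 14, 10, 3, 13, 11, 9, 8, 2]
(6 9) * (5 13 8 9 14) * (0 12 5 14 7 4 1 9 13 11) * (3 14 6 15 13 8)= (0 12 5 11)(1 9 15 13 3 14 6 7 4)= [12, 9, 2, 14, 1, 11, 7, 4, 8, 15, 10, 0, 5, 3, 6, 13]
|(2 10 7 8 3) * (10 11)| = 6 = |(2 11 10 7 8 3)|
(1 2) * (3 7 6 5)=(1 2)(3 7 6 5)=[0, 2, 1, 7, 4, 3, 5, 6]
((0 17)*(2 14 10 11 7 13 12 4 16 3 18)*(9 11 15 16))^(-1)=((0 17)(2 14 10 15 16 3 18)(4 9 11 7 13 12))^(-1)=(0 17)(2 18 3 16 15 10 14)(4 12 13 7 11 9)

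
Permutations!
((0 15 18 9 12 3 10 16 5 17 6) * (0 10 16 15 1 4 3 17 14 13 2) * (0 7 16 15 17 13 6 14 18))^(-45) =((0 1 4 3 15)(2 7 16 5 18 9 12 13)(6 10 17 14))^(-45) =(2 5 12 7 18 13 16 9)(6 14 17 10)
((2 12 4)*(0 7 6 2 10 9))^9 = ((0 7 6 2 12 4 10 9))^9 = (0 7 6 2 12 4 10 9)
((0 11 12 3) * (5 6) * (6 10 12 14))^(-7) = ((0 11 14 6 5 10 12 3))^(-7) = (0 11 14 6 5 10 12 3)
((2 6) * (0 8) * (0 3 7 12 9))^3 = (0 7)(2 6)(3 9)(8 12)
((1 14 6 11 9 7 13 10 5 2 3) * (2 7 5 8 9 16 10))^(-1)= ((1 14 6 11 16 10 8 9 5 7 13 2 3))^(-1)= (1 3 2 13 7 5 9 8 10 16 11 6 14)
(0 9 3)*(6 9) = (0 6 9 3) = [6, 1, 2, 0, 4, 5, 9, 7, 8, 3]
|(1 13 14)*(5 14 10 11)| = |(1 13 10 11 5 14)| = 6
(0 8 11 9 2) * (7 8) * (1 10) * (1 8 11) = (0 7 11 9 2)(1 10 8) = [7, 10, 0, 3, 4, 5, 6, 11, 1, 2, 8, 9]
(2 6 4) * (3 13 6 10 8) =(2 10 8 3 13 6 4) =[0, 1, 10, 13, 2, 5, 4, 7, 3, 9, 8, 11, 12, 6]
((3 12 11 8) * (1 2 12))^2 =((1 2 12 11 8 3))^2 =(1 12 8)(2 11 3)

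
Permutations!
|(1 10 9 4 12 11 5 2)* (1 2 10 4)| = |(1 4 12 11 5 10 9)| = 7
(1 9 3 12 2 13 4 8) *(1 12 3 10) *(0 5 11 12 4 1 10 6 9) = (0 5 11 12 2 13 1)(4 8)(6 9) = [5, 0, 13, 3, 8, 11, 9, 7, 4, 6, 10, 12, 2, 1]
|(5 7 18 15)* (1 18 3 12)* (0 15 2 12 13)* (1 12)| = 6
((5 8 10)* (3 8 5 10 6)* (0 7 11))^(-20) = (0 7 11)(3 8 6)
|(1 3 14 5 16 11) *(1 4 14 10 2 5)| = 9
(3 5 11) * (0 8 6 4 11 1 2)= (0 8 6 4 11 3 5 1 2)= [8, 2, 0, 5, 11, 1, 4, 7, 6, 9, 10, 3]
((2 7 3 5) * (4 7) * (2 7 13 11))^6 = (2 13)(4 11)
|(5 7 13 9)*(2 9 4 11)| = 7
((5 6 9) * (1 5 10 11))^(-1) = ((1 5 6 9 10 11))^(-1) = (1 11 10 9 6 5)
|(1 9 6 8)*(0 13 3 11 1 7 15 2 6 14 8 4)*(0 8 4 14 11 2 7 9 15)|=13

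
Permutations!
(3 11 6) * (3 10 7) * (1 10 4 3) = (1 10 7)(3 11 6 4) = [0, 10, 2, 11, 3, 5, 4, 1, 8, 9, 7, 6]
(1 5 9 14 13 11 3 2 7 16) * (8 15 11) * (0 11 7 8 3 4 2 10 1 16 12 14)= (16)(0 11 4 2 8 15 7 12 14 13 3 10 1 5 9)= [11, 5, 8, 10, 2, 9, 6, 12, 15, 0, 1, 4, 14, 3, 13, 7, 16]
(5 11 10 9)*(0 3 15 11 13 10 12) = (0 3 15 11 12)(5 13 10 9) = [3, 1, 2, 15, 4, 13, 6, 7, 8, 5, 9, 12, 0, 10, 14, 11]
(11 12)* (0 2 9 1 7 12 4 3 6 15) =(0 2 9 1 7 12 11 4 3 6 15) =[2, 7, 9, 6, 3, 5, 15, 12, 8, 1, 10, 4, 11, 13, 14, 0]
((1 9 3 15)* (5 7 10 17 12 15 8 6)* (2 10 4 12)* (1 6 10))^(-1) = (1 2 17 10 8 3 9)(4 7 5 6 15 12)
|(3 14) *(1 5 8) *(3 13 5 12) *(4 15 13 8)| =20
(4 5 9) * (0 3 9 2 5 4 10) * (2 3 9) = (0 9 10)(2 5 3) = [9, 1, 5, 2, 4, 3, 6, 7, 8, 10, 0]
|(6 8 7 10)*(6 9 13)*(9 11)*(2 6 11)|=|(2 6 8 7 10)(9 13 11)|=15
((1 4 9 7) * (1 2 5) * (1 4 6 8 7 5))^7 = ((1 6 8 7 2)(4 9 5))^7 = (1 8 2 6 7)(4 9 5)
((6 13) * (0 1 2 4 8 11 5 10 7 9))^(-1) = (0 9 7 10 5 11 8 4 2 1)(6 13)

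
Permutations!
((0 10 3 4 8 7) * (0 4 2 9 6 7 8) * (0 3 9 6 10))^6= ((2 6 7 4 3)(9 10))^6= (10)(2 6 7 4 3)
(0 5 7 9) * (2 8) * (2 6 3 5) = (0 2 8 6 3 5 7 9) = [2, 1, 8, 5, 4, 7, 3, 9, 6, 0]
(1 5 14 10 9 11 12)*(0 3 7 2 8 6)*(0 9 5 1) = [3, 1, 8, 7, 4, 14, 9, 2, 6, 11, 5, 12, 0, 13, 10] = (0 3 7 2 8 6 9 11 12)(5 14 10)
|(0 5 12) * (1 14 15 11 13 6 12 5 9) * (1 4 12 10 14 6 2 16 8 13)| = 12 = |(0 9 4 12)(1 6 10 14 15 11)(2 16 8 13)|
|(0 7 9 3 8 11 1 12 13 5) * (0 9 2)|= |(0 7 2)(1 12 13 5 9 3 8 11)|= 24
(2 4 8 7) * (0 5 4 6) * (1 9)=(0 5 4 8 7 2 6)(1 9)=[5, 9, 6, 3, 8, 4, 0, 2, 7, 1]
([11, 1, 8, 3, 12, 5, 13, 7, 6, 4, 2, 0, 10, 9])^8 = (13)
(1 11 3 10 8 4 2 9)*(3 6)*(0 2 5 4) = (0 2 9 1 11 6 3 10 8)(4 5) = [2, 11, 9, 10, 5, 4, 3, 7, 0, 1, 8, 6]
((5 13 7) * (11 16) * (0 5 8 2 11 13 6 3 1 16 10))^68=(0 8 1)(2 16 5)(3 10 7)(6 11 13)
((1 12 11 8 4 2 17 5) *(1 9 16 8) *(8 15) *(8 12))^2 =(1 4 17 9 15 11 8 2 5 16 12)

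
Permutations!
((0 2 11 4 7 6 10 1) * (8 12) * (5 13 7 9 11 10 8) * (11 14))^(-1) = (0 1 10 2)(4 11 14 9)(5 12 8 6 7 13)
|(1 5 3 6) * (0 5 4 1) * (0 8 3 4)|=12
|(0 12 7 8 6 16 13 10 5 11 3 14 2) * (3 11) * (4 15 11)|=12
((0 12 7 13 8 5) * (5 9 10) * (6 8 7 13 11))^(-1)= ((0 12 13 7 11 6 8 9 10 5))^(-1)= (0 5 10 9 8 6 11 7 13 12)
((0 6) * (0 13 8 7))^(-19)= ((0 6 13 8 7))^(-19)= (0 6 13 8 7)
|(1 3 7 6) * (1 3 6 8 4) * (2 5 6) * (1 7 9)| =|(1 2 5 6 3 9)(4 7 8)| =6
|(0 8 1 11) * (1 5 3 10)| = 7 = |(0 8 5 3 10 1 11)|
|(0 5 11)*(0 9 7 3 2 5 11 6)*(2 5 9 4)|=9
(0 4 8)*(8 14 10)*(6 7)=(0 4 14 10 8)(6 7)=[4, 1, 2, 3, 14, 5, 7, 6, 0, 9, 8, 11, 12, 13, 10]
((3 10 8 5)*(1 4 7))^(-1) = (1 7 4)(3 5 8 10)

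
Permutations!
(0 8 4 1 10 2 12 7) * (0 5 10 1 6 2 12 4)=(0 8)(2 4 6)(5 10 12 7)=[8, 1, 4, 3, 6, 10, 2, 5, 0, 9, 12, 11, 7]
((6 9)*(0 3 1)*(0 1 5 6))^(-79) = (0 3 5 6 9)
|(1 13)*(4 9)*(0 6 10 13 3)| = 6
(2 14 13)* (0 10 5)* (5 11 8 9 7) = (0 10 11 8 9 7 5)(2 14 13) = [10, 1, 14, 3, 4, 0, 6, 5, 9, 7, 11, 8, 12, 2, 13]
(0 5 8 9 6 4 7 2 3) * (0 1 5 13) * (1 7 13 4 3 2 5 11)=(0 4 13)(1 11)(3 7 5 8 9 6)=[4, 11, 2, 7, 13, 8, 3, 5, 9, 6, 10, 1, 12, 0]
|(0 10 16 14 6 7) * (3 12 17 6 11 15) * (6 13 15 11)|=30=|(0 10 16 14 6 7)(3 12 17 13 15)|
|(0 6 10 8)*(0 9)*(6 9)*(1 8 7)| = |(0 9)(1 8 6 10 7)| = 10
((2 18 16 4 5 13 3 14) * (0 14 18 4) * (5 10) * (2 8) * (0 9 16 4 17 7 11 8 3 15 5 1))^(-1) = (0 1 10 4 18 3 14)(2 8 11 7 17)(5 15 13)(9 16)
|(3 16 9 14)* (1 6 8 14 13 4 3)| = |(1 6 8 14)(3 16 9 13 4)| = 20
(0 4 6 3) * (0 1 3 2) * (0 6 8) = [4, 3, 6, 1, 8, 5, 2, 7, 0] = (0 4 8)(1 3)(2 6)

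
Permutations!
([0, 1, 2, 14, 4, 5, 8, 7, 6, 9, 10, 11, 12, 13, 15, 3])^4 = (3 14 15)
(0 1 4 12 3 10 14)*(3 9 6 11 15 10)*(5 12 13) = (0 1 4 13 5 12 9 6 11 15 10 14) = [1, 4, 2, 3, 13, 12, 11, 7, 8, 6, 14, 15, 9, 5, 0, 10]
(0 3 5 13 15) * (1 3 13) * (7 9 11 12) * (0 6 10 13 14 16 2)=(0 14 16 2)(1 3 5)(6 10 13 15)(7 9 11 12)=[14, 3, 0, 5, 4, 1, 10, 9, 8, 11, 13, 12, 7, 15, 16, 6, 2]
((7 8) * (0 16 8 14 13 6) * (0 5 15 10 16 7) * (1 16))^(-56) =(0 8 16 1 10 15 5 6 13 14 7)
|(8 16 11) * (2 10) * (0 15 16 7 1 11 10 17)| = 12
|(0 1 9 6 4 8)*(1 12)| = |(0 12 1 9 6 4 8)| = 7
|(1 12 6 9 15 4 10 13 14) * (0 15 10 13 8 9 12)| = 6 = |(0 15 4 13 14 1)(6 12)(8 9 10)|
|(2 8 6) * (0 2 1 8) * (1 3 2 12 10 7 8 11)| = |(0 12 10 7 8 6 3 2)(1 11)| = 8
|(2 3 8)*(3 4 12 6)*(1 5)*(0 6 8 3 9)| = |(0 6 9)(1 5)(2 4 12 8)| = 12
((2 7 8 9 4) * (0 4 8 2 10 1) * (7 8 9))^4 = (10)(2 8 7)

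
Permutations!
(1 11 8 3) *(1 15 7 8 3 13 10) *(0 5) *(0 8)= (0 5 8 13 10 1 11 3 15 7)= [5, 11, 2, 15, 4, 8, 6, 0, 13, 9, 1, 3, 12, 10, 14, 7]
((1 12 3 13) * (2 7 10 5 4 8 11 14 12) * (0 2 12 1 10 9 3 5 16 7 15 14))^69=(0 11 8 4 5 12 1 14 15 2)(3 16)(7 13)(9 10)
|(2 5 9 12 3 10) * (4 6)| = 6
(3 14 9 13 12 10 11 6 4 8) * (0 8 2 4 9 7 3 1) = (0 8 1)(2 4)(3 14 7)(6 9 13 12 10 11) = [8, 0, 4, 14, 2, 5, 9, 3, 1, 13, 11, 6, 10, 12, 7]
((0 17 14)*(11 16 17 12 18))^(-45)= ((0 12 18 11 16 17 14))^(-45)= (0 16 12 17 18 14 11)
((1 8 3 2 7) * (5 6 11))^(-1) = ((1 8 3 2 7)(5 6 11))^(-1) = (1 7 2 3 8)(5 11 6)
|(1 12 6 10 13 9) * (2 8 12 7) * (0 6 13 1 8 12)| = 10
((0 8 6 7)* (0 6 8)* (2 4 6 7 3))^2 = ((8)(2 4 6 3))^2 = (8)(2 6)(3 4)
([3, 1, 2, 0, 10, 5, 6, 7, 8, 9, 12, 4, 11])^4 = (12)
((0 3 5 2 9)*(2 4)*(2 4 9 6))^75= ((0 3 5 9)(2 6))^75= (0 9 5 3)(2 6)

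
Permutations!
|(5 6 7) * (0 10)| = |(0 10)(5 6 7)| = 6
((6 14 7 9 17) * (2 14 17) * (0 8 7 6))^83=(0 9 6 8 2 17 7 14)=((0 8 7 9 2 14 6 17))^83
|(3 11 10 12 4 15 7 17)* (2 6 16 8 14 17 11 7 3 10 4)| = |(2 6 16 8 14 17 10 12)(3 7 11 4 15)| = 40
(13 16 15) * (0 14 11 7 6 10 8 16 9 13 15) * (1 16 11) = [14, 16, 2, 3, 4, 5, 10, 6, 11, 13, 8, 7, 12, 9, 1, 15, 0] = (0 14 1 16)(6 10 8 11 7)(9 13)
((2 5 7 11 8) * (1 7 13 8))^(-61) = ((1 7 11)(2 5 13 8))^(-61) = (1 11 7)(2 8 13 5)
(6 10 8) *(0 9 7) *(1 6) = (0 9 7)(1 6 10 8) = [9, 6, 2, 3, 4, 5, 10, 0, 1, 7, 8]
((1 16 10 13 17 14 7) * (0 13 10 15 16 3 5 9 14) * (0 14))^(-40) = ((0 13 17 14 7 1 3 5 9)(15 16))^(-40) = (0 1 13 3 17 5 14 9 7)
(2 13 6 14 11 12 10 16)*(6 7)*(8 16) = [0, 1, 13, 3, 4, 5, 14, 6, 16, 9, 8, 12, 10, 7, 11, 15, 2] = (2 13 7 6 14 11 12 10 8 16)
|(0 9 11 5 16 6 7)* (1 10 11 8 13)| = |(0 9 8 13 1 10 11 5 16 6 7)| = 11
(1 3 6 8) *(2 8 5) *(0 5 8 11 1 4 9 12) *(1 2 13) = [5, 3, 11, 6, 9, 13, 8, 7, 4, 12, 10, 2, 0, 1] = (0 5 13 1 3 6 8 4 9 12)(2 11)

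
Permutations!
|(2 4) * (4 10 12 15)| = 5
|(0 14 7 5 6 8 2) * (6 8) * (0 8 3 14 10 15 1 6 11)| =|(0 10 15 1 6 11)(2 8)(3 14 7 5)| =12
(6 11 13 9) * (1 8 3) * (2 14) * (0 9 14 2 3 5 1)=(0 9 6 11 13 14 3)(1 8 5)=[9, 8, 2, 0, 4, 1, 11, 7, 5, 6, 10, 13, 12, 14, 3]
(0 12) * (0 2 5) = [12, 1, 5, 3, 4, 0, 6, 7, 8, 9, 10, 11, 2] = (0 12 2 5)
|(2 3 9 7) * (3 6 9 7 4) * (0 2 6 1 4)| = |(0 2 1 4 3 7 6 9)| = 8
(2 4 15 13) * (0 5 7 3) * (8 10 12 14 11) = [5, 1, 4, 0, 15, 7, 6, 3, 10, 9, 12, 8, 14, 2, 11, 13] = (0 5 7 3)(2 4 15 13)(8 10 12 14 11)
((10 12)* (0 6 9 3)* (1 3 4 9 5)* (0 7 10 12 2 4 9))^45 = ((12)(0 6 5 1 3 7 10 2 4))^45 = (12)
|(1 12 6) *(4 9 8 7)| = |(1 12 6)(4 9 8 7)| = 12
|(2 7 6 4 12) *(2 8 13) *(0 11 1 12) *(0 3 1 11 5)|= 18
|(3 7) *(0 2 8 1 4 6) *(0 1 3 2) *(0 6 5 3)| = 9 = |(0 6 1 4 5 3 7 2 8)|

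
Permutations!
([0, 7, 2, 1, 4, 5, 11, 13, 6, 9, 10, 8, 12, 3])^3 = (1 3 13 7)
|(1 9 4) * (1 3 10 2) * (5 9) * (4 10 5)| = 7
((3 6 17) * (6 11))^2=(3 6)(11 17)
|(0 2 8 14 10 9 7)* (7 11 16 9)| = |(0 2 8 14 10 7)(9 11 16)| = 6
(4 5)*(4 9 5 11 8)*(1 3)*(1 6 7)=(1 3 6 7)(4 11 8)(5 9)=[0, 3, 2, 6, 11, 9, 7, 1, 4, 5, 10, 8]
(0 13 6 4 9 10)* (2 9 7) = [13, 1, 9, 3, 7, 5, 4, 2, 8, 10, 0, 11, 12, 6] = (0 13 6 4 7 2 9 10)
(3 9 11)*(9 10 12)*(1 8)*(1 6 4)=(1 8 6 4)(3 10 12 9 11)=[0, 8, 2, 10, 1, 5, 4, 7, 6, 11, 12, 3, 9]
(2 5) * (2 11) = (2 5 11) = [0, 1, 5, 3, 4, 11, 6, 7, 8, 9, 10, 2]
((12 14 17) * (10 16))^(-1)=(10 16)(12 17 14)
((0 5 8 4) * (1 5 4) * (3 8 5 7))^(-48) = ((0 4)(1 7 3 8))^(-48) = (8)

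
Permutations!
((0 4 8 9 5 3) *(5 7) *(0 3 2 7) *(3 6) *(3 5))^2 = ((0 4 8 9)(2 7 3 6 5))^2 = (0 8)(2 3 5 7 6)(4 9)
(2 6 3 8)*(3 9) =(2 6 9 3 8) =[0, 1, 6, 8, 4, 5, 9, 7, 2, 3]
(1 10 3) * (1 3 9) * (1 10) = (9 10) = [0, 1, 2, 3, 4, 5, 6, 7, 8, 10, 9]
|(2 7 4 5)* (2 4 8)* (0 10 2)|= |(0 10 2 7 8)(4 5)|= 10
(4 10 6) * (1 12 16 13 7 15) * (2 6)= (1 12 16 13 7 15)(2 6 4 10)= [0, 12, 6, 3, 10, 5, 4, 15, 8, 9, 2, 11, 16, 7, 14, 1, 13]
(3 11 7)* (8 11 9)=(3 9 8 11 7)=[0, 1, 2, 9, 4, 5, 6, 3, 11, 8, 10, 7]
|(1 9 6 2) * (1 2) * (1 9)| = 2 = |(6 9)|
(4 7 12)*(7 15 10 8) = (4 15 10 8 7 12) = [0, 1, 2, 3, 15, 5, 6, 12, 7, 9, 8, 11, 4, 13, 14, 10]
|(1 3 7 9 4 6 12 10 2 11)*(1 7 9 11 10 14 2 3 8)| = 8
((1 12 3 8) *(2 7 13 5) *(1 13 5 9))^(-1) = ((1 12 3 8 13 9)(2 7 5))^(-1) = (1 9 13 8 3 12)(2 5 7)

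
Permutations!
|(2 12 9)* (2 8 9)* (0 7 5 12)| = 10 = |(0 7 5 12 2)(8 9)|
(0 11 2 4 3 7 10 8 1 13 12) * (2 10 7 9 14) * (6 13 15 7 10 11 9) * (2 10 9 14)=(0 14 10 8 1 15 7 9 2 4 3 6 13 12)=[14, 15, 4, 6, 3, 5, 13, 9, 1, 2, 8, 11, 0, 12, 10, 7]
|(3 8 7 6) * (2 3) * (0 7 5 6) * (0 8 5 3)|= |(0 7 8 3 5 6 2)|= 7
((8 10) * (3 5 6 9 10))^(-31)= (3 8 10 9 6 5)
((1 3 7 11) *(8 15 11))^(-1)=(1 11 15 8 7 3)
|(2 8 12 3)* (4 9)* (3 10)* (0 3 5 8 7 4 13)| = 28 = |(0 3 2 7 4 9 13)(5 8 12 10)|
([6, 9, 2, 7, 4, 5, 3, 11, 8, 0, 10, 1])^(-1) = (0 9 1 11 7 3 6)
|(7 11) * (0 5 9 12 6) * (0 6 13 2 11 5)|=7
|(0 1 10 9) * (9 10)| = 3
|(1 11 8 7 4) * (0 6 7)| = 7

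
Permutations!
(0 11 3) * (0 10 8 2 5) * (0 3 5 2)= [11, 1, 2, 10, 4, 3, 6, 7, 0, 9, 8, 5]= (0 11 5 3 10 8)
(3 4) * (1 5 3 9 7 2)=[0, 5, 1, 4, 9, 3, 6, 2, 8, 7]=(1 5 3 4 9 7 2)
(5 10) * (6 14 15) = (5 10)(6 14 15) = [0, 1, 2, 3, 4, 10, 14, 7, 8, 9, 5, 11, 12, 13, 15, 6]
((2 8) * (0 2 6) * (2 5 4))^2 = (0 4 8)(2 6 5)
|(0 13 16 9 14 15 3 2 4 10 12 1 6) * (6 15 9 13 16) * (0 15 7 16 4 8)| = 26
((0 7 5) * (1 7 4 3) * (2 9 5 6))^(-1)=((0 4 3 1 7 6 2 9 5))^(-1)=(0 5 9 2 6 7 1 3 4)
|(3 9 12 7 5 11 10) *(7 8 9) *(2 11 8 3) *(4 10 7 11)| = |(2 4 10)(3 11 7 5 8 9 12)| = 21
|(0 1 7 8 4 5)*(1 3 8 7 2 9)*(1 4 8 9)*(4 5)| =4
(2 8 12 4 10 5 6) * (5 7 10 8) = [0, 1, 5, 3, 8, 6, 2, 10, 12, 9, 7, 11, 4] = (2 5 6)(4 8 12)(7 10)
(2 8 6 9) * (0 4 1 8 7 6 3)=(0 4 1 8 3)(2 7 6 9)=[4, 8, 7, 0, 1, 5, 9, 6, 3, 2]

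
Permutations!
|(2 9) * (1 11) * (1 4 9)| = 5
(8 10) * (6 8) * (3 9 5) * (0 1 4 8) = (0 1 4 8 10 6)(3 9 5) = [1, 4, 2, 9, 8, 3, 0, 7, 10, 5, 6]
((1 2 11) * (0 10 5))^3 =((0 10 5)(1 2 11))^3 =(11)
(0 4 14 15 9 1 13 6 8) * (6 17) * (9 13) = [4, 9, 2, 3, 14, 5, 8, 7, 0, 1, 10, 11, 12, 17, 15, 13, 16, 6] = (0 4 14 15 13 17 6 8)(1 9)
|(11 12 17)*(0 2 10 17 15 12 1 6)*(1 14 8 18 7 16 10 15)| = |(0 2 15 12 1 6)(7 16 10 17 11 14 8 18)| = 24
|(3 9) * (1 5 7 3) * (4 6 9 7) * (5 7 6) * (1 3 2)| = |(1 7 2)(3 6 9)(4 5)| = 6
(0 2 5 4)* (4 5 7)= (0 2 7 4)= [2, 1, 7, 3, 0, 5, 6, 4]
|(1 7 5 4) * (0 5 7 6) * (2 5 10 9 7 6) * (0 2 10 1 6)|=|(0 1 10 9 7)(2 5 4 6)|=20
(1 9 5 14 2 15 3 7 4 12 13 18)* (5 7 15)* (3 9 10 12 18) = (1 10 12 13 3 15 9 7 4 18)(2 5 14) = [0, 10, 5, 15, 18, 14, 6, 4, 8, 7, 12, 11, 13, 3, 2, 9, 16, 17, 1]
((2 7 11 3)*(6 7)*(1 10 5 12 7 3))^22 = ((1 10 5 12 7 11)(2 6 3))^22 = (1 7 5)(2 6 3)(10 11 12)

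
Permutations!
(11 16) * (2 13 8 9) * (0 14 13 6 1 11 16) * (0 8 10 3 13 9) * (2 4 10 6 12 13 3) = [14, 11, 12, 3, 10, 5, 1, 7, 0, 4, 2, 8, 13, 6, 9, 15, 16] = (16)(0 14 9 4 10 2 12 13 6 1 11 8)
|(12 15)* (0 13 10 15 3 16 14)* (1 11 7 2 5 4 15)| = |(0 13 10 1 11 7 2 5 4 15 12 3 16 14)| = 14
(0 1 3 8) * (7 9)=(0 1 3 8)(7 9)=[1, 3, 2, 8, 4, 5, 6, 9, 0, 7]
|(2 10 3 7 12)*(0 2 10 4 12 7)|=6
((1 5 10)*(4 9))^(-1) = ((1 5 10)(4 9))^(-1) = (1 10 5)(4 9)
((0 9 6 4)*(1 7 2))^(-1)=((0 9 6 4)(1 7 2))^(-1)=(0 4 6 9)(1 2 7)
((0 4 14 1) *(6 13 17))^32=(6 17 13)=((0 4 14 1)(6 13 17))^32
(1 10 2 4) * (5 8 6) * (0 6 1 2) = (0 6 5 8 1 10)(2 4) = [6, 10, 4, 3, 2, 8, 5, 7, 1, 9, 0]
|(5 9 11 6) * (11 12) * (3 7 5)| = |(3 7 5 9 12 11 6)| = 7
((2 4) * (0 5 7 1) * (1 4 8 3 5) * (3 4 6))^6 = ((0 1)(2 8 4)(3 5 7 6))^6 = (8)(3 7)(5 6)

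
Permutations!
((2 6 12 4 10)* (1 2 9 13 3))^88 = (1 13 10 12 2 3 9 4 6)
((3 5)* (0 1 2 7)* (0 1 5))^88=(0 5 3)(1 2 7)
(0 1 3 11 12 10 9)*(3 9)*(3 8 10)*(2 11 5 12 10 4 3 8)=[1, 9, 11, 5, 3, 12, 6, 7, 4, 0, 2, 10, 8]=(0 1 9)(2 11 10)(3 5 12 8 4)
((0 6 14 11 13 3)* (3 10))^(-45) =((0 6 14 11 13 10 3))^(-45) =(0 13 6 10 14 3 11)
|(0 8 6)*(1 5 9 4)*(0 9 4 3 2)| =6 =|(0 8 6 9 3 2)(1 5 4)|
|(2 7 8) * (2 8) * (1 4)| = 2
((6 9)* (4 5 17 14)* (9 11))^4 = (17)(6 11 9)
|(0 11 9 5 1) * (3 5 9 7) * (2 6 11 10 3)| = 20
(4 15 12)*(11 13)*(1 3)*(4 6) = [0, 3, 2, 1, 15, 5, 4, 7, 8, 9, 10, 13, 6, 11, 14, 12] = (1 3)(4 15 12 6)(11 13)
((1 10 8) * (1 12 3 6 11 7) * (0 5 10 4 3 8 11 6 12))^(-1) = (0 8 12 3 4 1 7 11 10 5)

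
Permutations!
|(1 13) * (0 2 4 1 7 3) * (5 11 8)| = 21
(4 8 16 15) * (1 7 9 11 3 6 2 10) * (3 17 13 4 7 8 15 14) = [0, 8, 10, 6, 15, 5, 2, 9, 16, 11, 1, 17, 12, 4, 3, 7, 14, 13] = (1 8 16 14 3 6 2 10)(4 15 7 9 11 17 13)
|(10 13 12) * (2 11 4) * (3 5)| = 6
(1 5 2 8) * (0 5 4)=(0 5 2 8 1 4)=[5, 4, 8, 3, 0, 2, 6, 7, 1]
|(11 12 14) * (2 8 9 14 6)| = |(2 8 9 14 11 12 6)| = 7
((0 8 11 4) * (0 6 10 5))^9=(0 11 6 5 8 4 10)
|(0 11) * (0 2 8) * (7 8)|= 5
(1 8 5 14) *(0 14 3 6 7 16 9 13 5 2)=(0 14 1 8 2)(3 6 7 16 9 13 5)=[14, 8, 0, 6, 4, 3, 7, 16, 2, 13, 10, 11, 12, 5, 1, 15, 9]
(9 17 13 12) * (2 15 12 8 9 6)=(2 15 12 6)(8 9 17 13)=[0, 1, 15, 3, 4, 5, 2, 7, 9, 17, 10, 11, 6, 8, 14, 12, 16, 13]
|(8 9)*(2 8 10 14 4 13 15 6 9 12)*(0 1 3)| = |(0 1 3)(2 8 12)(4 13 15 6 9 10 14)| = 21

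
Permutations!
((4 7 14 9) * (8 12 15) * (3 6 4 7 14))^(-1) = (3 7 9 14 4 6)(8 15 12)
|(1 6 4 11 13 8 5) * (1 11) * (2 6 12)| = 20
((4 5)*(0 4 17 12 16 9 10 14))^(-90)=(17)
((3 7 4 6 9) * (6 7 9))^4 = ((3 9)(4 7))^4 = (9)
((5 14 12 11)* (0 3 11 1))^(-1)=((0 3 11 5 14 12 1))^(-1)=(0 1 12 14 5 11 3)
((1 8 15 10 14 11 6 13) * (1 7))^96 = ((1 8 15 10 14 11 6 13 7))^96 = (1 6 10)(7 11 15)(8 13 14)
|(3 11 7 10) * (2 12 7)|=6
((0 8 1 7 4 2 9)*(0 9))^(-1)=((9)(0 8 1 7 4 2))^(-1)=(9)(0 2 4 7 1 8)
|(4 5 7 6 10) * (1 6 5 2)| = |(1 6 10 4 2)(5 7)| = 10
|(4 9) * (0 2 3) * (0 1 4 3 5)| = |(0 2 5)(1 4 9 3)| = 12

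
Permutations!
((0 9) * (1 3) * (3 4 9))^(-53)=(0 1 9 3 4)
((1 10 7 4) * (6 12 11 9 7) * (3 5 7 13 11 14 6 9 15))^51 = ((1 10 9 13 11 15 3 5 7 4)(6 12 14))^51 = (1 10 9 13 11 15 3 5 7 4)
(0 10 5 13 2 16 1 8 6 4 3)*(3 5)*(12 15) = (0 10 3)(1 8 6 4 5 13 2 16)(12 15) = [10, 8, 16, 0, 5, 13, 4, 7, 6, 9, 3, 11, 15, 2, 14, 12, 1]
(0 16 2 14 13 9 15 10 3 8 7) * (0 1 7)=(0 16 2 14 13 9 15 10 3 8)(1 7)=[16, 7, 14, 8, 4, 5, 6, 1, 0, 15, 3, 11, 12, 9, 13, 10, 2]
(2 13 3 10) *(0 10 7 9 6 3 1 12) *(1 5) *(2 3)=(0 10 3 7 9 6 2 13 5 1 12)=[10, 12, 13, 7, 4, 1, 2, 9, 8, 6, 3, 11, 0, 5]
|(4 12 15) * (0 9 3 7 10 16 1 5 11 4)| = 12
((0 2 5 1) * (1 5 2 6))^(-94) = ((0 6 1))^(-94) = (0 1 6)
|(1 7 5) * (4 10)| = 6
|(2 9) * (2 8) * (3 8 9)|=3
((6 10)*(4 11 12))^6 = (12)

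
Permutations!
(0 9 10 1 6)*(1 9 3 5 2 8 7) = (0 3 5 2 8 7 1 6)(9 10) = [3, 6, 8, 5, 4, 2, 0, 1, 7, 10, 9]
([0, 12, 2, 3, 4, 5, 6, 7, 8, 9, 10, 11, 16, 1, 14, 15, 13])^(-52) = (16)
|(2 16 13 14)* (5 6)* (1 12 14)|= |(1 12 14 2 16 13)(5 6)|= 6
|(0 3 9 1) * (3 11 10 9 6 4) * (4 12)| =20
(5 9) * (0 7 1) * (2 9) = (0 7 1)(2 9 5) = [7, 0, 9, 3, 4, 2, 6, 1, 8, 5]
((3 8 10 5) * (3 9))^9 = (3 9 5 10 8)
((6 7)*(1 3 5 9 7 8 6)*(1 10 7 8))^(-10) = ((1 3 5 9 8 6)(7 10))^(-10) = (10)(1 5 8)(3 9 6)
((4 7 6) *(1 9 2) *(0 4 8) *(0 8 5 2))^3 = (0 6 1 4 5 9 7 2)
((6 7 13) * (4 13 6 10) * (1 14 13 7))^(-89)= (1 13 4 6 14 10 7)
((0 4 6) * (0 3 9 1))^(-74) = ((0 4 6 3 9 1))^(-74) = (0 9 6)(1 3 4)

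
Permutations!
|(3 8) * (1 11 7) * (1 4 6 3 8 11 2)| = |(1 2)(3 11 7 4 6)| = 10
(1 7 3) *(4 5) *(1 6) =(1 7 3 6)(4 5) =[0, 7, 2, 6, 5, 4, 1, 3]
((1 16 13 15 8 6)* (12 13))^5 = ((1 16 12 13 15 8 6))^5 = (1 8 13 16 6 15 12)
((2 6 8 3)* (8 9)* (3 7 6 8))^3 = (2 6)(3 7)(8 9)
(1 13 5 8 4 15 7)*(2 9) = (1 13 5 8 4 15 7)(2 9) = [0, 13, 9, 3, 15, 8, 6, 1, 4, 2, 10, 11, 12, 5, 14, 7]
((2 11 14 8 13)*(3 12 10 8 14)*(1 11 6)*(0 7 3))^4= ((14)(0 7 3 12 10 8 13 2 6 1 11))^4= (14)(0 10 6 7 8 1 3 13 11 12 2)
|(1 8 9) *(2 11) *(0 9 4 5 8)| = 6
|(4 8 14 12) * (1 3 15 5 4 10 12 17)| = |(1 3 15 5 4 8 14 17)(10 12)| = 8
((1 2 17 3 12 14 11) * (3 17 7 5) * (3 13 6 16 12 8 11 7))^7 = ((17)(1 2 3 8 11)(5 13 6 16 12 14 7))^7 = (17)(1 3 11 2 8)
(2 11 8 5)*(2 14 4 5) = (2 11 8)(4 5 14) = [0, 1, 11, 3, 5, 14, 6, 7, 2, 9, 10, 8, 12, 13, 4]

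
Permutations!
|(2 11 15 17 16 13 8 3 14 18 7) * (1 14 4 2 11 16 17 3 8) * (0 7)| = 12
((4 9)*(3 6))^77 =(3 6)(4 9)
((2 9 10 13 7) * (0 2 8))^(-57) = (0 8 7 13 10 9 2)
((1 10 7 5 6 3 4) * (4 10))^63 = (1 4)(3 5 10 6 7)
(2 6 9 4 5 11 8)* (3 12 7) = [0, 1, 6, 12, 5, 11, 9, 3, 2, 4, 10, 8, 7] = (2 6 9 4 5 11 8)(3 12 7)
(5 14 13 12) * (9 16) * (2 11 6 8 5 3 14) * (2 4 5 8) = (2 11 6)(3 14 13 12)(4 5)(9 16) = [0, 1, 11, 14, 5, 4, 2, 7, 8, 16, 10, 6, 3, 12, 13, 15, 9]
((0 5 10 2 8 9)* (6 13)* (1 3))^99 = (0 2)(1 3)(5 8)(6 13)(9 10)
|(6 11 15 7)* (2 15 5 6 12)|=12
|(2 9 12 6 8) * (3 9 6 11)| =|(2 6 8)(3 9 12 11)| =12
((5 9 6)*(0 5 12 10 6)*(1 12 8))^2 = ((0 5 9)(1 12 10 6 8))^2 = (0 9 5)(1 10 8 12 6)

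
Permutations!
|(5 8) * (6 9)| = 2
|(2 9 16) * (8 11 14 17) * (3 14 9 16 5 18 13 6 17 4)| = 24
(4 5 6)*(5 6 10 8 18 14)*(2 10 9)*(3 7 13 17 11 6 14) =(2 10 8 18 3 7 13 17 11 6 4 14 5 9) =[0, 1, 10, 7, 14, 9, 4, 13, 18, 2, 8, 6, 12, 17, 5, 15, 16, 11, 3]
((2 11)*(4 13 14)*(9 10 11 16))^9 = (2 11 10 9 16) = ((2 16 9 10 11)(4 13 14))^9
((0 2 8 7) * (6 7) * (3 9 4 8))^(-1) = (0 7 6 8 4 9 3 2)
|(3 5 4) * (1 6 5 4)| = |(1 6 5)(3 4)| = 6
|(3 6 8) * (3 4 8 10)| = 6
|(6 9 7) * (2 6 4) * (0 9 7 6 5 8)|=8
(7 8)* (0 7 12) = (0 7 8 12) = [7, 1, 2, 3, 4, 5, 6, 8, 12, 9, 10, 11, 0]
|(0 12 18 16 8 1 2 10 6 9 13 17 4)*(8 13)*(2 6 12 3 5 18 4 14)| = 12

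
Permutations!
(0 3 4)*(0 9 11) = [3, 1, 2, 4, 9, 5, 6, 7, 8, 11, 10, 0] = (0 3 4 9 11)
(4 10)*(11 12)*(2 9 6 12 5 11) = [0, 1, 9, 3, 10, 11, 12, 7, 8, 6, 4, 5, 2] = (2 9 6 12)(4 10)(5 11)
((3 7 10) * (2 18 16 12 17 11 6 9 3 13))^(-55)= (2 11 10 12 3 18 6 13 17 7 16 9)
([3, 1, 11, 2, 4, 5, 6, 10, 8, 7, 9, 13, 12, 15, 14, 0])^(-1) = [15, 1, 3, 0, 4, 5, 6, 9, 8, 10, 7, 2, 12, 11, 14, 13]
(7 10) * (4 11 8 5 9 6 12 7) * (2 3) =(2 3)(4 11 8 5 9 6 12 7 10) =[0, 1, 3, 2, 11, 9, 12, 10, 5, 6, 4, 8, 7]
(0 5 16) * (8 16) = (0 5 8 16) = [5, 1, 2, 3, 4, 8, 6, 7, 16, 9, 10, 11, 12, 13, 14, 15, 0]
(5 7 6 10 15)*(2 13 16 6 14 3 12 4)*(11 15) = (2 13 16 6 10 11 15 5 7 14 3 12 4) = [0, 1, 13, 12, 2, 7, 10, 14, 8, 9, 11, 15, 4, 16, 3, 5, 6]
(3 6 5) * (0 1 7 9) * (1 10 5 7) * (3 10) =(0 3 6 7 9)(5 10) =[3, 1, 2, 6, 4, 10, 7, 9, 8, 0, 5]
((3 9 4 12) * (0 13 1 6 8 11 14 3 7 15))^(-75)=((0 13 1 6 8 11 14 3 9 4 12 7 15))^(-75)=(0 6 14 4 15 1 11 9 7 13 8 3 12)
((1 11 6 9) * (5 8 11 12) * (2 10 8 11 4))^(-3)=(1 11)(2 10 8 4)(5 9)(6 12)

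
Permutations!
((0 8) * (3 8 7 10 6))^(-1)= (0 8 3 6 10 7)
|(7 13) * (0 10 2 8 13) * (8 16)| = 7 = |(0 10 2 16 8 13 7)|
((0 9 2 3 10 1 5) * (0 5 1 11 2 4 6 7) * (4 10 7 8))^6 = ((0 9 10 11 2 3 7)(4 6 8))^6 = (0 7 3 2 11 10 9)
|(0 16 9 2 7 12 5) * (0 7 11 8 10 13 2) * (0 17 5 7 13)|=10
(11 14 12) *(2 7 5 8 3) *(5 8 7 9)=(2 9 5 7 8 3)(11 14 12)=[0, 1, 9, 2, 4, 7, 6, 8, 3, 5, 10, 14, 11, 13, 12]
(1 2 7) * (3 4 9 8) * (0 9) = [9, 2, 7, 4, 0, 5, 6, 1, 3, 8] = (0 9 8 3 4)(1 2 7)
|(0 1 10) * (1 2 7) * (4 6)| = 10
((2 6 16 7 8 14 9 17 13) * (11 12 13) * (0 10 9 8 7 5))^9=((0 10 9 17 11 12 13 2 6 16 5)(8 14))^9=(0 16 2 12 17 10 5 6 13 11 9)(8 14)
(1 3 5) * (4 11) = (1 3 5)(4 11) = [0, 3, 2, 5, 11, 1, 6, 7, 8, 9, 10, 4]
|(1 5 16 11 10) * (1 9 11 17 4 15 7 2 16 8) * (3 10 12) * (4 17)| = |(17)(1 5 8)(2 16 4 15 7)(3 10 9 11 12)| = 15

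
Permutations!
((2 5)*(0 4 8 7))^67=(0 7 8 4)(2 5)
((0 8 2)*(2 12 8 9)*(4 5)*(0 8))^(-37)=(0 8 9 12 2)(4 5)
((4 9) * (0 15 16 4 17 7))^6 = ((0 15 16 4 9 17 7))^6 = (0 7 17 9 4 16 15)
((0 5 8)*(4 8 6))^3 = ((0 5 6 4 8))^3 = (0 4 5 8 6)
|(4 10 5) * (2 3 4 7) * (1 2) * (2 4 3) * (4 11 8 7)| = |(1 11 8 7)(4 10 5)| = 12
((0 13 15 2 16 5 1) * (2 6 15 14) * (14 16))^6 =(0 13 16 5 1)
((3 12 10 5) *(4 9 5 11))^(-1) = ((3 12 10 11 4 9 5))^(-1) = (3 5 9 4 11 10 12)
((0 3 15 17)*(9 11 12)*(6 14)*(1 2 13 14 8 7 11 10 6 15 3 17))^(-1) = (0 17)(1 15 14 13 2)(6 10 9 12 11 7 8)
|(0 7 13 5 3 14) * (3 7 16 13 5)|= 10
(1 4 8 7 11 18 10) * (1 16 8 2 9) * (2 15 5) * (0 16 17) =(0 16 8 7 11 18 10 17)(1 4 15 5 2 9) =[16, 4, 9, 3, 15, 2, 6, 11, 7, 1, 17, 18, 12, 13, 14, 5, 8, 0, 10]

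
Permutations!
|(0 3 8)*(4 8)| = 4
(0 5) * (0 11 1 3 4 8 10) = [5, 3, 2, 4, 8, 11, 6, 7, 10, 9, 0, 1] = (0 5 11 1 3 4 8 10)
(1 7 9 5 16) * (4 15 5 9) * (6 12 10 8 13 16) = (1 7 4 15 5 6 12 10 8 13 16) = [0, 7, 2, 3, 15, 6, 12, 4, 13, 9, 8, 11, 10, 16, 14, 5, 1]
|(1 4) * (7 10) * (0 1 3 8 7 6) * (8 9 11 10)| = |(0 1 4 3 9 11 10 6)(7 8)| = 8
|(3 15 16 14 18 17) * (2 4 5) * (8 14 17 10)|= |(2 4 5)(3 15 16 17)(8 14 18 10)|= 12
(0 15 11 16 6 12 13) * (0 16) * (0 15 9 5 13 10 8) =(0 9 5 13 16 6 12 10 8)(11 15) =[9, 1, 2, 3, 4, 13, 12, 7, 0, 5, 8, 15, 10, 16, 14, 11, 6]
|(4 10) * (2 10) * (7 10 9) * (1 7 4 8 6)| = 15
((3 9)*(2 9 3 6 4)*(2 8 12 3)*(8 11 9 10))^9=(2 3 12 8 10)(4 11 9 6)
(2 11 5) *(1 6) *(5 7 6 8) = (1 8 5 2 11 7 6) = [0, 8, 11, 3, 4, 2, 1, 6, 5, 9, 10, 7]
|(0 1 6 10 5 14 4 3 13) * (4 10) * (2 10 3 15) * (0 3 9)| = 10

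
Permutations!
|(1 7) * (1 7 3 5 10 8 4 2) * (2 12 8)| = 15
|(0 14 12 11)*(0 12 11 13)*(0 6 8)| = 7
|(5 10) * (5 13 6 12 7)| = |(5 10 13 6 12 7)| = 6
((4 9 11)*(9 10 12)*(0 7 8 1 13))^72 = ((0 7 8 1 13)(4 10 12 9 11))^72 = (0 8 13 7 1)(4 12 11 10 9)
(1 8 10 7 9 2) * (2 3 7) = (1 8 10 2)(3 7 9) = [0, 8, 1, 7, 4, 5, 6, 9, 10, 3, 2]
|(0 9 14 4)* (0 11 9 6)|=|(0 6)(4 11 9 14)|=4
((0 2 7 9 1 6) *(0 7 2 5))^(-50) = (1 7)(6 9)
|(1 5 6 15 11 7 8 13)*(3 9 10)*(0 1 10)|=|(0 1 5 6 15 11 7 8 13 10 3 9)|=12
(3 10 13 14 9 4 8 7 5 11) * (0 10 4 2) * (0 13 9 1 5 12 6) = (0 10 9 2 13 14 1 5 11 3 4 8 7 12 6) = [10, 5, 13, 4, 8, 11, 0, 12, 7, 2, 9, 3, 6, 14, 1]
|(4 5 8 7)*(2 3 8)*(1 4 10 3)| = 4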